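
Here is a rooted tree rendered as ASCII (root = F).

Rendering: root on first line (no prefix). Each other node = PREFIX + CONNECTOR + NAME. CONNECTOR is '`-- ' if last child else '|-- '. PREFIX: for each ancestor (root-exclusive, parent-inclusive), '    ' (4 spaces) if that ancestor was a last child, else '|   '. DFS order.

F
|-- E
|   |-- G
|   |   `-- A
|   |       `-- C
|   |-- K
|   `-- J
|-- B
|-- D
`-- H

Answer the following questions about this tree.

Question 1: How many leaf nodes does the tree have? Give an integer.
Answer: 6

Derivation:
Leaves (nodes with no children): B, C, D, H, J, K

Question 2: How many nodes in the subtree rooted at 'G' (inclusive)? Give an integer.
Subtree rooted at G contains: A, C, G
Count = 3

Answer: 3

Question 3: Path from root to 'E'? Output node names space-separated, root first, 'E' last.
Answer: F E

Derivation:
Walk down from root: F -> E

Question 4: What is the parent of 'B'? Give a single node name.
Scan adjacency: B appears as child of F

Answer: F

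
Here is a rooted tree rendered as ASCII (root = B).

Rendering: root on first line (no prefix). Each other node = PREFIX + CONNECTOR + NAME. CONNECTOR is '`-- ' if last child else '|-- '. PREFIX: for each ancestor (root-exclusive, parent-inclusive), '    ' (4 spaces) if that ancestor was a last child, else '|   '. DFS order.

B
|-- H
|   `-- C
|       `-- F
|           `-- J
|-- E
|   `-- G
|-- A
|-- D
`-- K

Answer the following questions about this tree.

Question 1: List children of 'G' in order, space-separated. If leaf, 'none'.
Answer: none

Derivation:
Node G's children (from adjacency): (leaf)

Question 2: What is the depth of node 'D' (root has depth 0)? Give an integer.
Path from root to D: B -> D
Depth = number of edges = 1

Answer: 1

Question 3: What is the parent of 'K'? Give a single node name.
Scan adjacency: K appears as child of B

Answer: B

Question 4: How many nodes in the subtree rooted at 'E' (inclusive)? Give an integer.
Answer: 2

Derivation:
Subtree rooted at E contains: E, G
Count = 2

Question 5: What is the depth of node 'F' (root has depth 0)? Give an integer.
Path from root to F: B -> H -> C -> F
Depth = number of edges = 3

Answer: 3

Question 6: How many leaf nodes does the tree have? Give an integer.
Leaves (nodes with no children): A, D, G, J, K

Answer: 5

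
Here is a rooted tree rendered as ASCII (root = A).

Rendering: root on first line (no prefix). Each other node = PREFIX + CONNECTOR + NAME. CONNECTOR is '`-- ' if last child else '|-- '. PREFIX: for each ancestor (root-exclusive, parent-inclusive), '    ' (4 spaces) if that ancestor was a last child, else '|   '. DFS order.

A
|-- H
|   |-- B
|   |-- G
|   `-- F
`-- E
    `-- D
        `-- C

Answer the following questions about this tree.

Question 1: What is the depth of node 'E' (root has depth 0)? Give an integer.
Path from root to E: A -> E
Depth = number of edges = 1

Answer: 1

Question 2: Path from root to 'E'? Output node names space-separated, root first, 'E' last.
Walk down from root: A -> E

Answer: A E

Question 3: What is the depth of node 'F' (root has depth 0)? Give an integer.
Answer: 2

Derivation:
Path from root to F: A -> H -> F
Depth = number of edges = 2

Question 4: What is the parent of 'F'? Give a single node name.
Scan adjacency: F appears as child of H

Answer: H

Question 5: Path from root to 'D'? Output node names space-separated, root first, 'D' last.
Answer: A E D

Derivation:
Walk down from root: A -> E -> D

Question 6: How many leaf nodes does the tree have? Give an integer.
Answer: 4

Derivation:
Leaves (nodes with no children): B, C, F, G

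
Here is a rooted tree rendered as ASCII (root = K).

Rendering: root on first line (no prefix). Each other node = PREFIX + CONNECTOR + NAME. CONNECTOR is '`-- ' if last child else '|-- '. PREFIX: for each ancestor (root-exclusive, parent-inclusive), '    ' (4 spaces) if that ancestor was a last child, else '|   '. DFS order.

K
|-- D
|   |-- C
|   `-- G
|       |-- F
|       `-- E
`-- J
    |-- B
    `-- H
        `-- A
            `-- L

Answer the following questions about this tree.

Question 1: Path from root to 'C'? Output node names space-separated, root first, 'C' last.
Walk down from root: K -> D -> C

Answer: K D C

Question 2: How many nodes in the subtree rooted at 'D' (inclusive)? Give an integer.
Answer: 5

Derivation:
Subtree rooted at D contains: C, D, E, F, G
Count = 5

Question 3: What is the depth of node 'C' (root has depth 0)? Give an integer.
Answer: 2

Derivation:
Path from root to C: K -> D -> C
Depth = number of edges = 2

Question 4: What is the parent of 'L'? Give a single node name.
Answer: A

Derivation:
Scan adjacency: L appears as child of A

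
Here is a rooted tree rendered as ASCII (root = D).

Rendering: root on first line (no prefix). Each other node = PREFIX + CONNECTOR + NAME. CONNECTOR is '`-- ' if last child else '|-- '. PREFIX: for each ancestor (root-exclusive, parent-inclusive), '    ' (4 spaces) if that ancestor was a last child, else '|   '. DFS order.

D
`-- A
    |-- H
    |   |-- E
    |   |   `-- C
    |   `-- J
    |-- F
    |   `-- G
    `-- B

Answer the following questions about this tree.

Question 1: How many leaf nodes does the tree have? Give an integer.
Leaves (nodes with no children): B, C, G, J

Answer: 4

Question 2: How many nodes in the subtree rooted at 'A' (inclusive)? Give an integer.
Subtree rooted at A contains: A, B, C, E, F, G, H, J
Count = 8

Answer: 8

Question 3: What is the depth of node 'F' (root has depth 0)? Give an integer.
Path from root to F: D -> A -> F
Depth = number of edges = 2

Answer: 2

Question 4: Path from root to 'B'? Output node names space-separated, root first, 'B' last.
Walk down from root: D -> A -> B

Answer: D A B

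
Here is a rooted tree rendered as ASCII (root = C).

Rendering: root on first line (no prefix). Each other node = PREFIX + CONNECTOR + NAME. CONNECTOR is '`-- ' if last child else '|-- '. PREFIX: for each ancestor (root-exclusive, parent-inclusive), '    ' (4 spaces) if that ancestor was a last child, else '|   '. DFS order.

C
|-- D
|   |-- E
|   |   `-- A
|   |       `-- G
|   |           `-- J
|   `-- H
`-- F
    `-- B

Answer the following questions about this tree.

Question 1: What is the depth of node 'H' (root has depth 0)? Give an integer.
Answer: 2

Derivation:
Path from root to H: C -> D -> H
Depth = number of edges = 2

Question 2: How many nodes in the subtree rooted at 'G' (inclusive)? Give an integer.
Subtree rooted at G contains: G, J
Count = 2

Answer: 2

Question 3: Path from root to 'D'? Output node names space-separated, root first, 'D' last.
Answer: C D

Derivation:
Walk down from root: C -> D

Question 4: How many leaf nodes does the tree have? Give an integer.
Answer: 3

Derivation:
Leaves (nodes with no children): B, H, J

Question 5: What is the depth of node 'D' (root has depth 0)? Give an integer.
Answer: 1

Derivation:
Path from root to D: C -> D
Depth = number of edges = 1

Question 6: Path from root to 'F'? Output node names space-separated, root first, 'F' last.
Answer: C F

Derivation:
Walk down from root: C -> F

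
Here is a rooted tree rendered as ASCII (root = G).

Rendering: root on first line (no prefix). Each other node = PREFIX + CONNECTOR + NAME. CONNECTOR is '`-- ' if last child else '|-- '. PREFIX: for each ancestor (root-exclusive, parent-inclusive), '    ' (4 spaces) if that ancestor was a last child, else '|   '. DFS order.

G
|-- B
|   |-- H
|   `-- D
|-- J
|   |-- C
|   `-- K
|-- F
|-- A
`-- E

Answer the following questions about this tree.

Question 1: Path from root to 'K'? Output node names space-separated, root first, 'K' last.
Answer: G J K

Derivation:
Walk down from root: G -> J -> K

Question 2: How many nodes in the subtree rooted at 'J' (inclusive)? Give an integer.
Subtree rooted at J contains: C, J, K
Count = 3

Answer: 3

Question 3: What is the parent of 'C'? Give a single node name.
Answer: J

Derivation:
Scan adjacency: C appears as child of J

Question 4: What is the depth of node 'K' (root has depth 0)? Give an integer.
Path from root to K: G -> J -> K
Depth = number of edges = 2

Answer: 2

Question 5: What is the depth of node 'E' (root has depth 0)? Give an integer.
Answer: 1

Derivation:
Path from root to E: G -> E
Depth = number of edges = 1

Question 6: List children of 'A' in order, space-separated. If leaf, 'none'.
Answer: none

Derivation:
Node A's children (from adjacency): (leaf)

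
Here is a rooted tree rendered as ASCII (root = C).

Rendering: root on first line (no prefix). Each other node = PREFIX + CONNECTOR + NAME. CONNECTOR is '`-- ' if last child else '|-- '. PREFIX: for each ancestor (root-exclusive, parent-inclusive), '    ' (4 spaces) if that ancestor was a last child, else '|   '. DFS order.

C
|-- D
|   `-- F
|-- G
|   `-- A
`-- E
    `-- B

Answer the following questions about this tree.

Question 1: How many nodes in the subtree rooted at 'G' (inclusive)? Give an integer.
Subtree rooted at G contains: A, G
Count = 2

Answer: 2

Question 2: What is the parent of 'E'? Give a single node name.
Scan adjacency: E appears as child of C

Answer: C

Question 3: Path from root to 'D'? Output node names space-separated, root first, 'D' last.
Walk down from root: C -> D

Answer: C D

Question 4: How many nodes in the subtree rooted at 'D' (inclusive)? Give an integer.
Subtree rooted at D contains: D, F
Count = 2

Answer: 2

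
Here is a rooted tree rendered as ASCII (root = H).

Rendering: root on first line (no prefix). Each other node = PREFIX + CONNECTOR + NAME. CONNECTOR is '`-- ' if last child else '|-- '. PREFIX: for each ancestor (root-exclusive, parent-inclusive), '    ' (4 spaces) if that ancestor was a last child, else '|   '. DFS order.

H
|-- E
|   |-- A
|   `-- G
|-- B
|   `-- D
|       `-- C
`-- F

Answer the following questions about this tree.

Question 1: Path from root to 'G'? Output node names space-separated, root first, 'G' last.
Walk down from root: H -> E -> G

Answer: H E G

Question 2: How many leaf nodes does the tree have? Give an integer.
Answer: 4

Derivation:
Leaves (nodes with no children): A, C, F, G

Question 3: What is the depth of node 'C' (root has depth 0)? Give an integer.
Answer: 3

Derivation:
Path from root to C: H -> B -> D -> C
Depth = number of edges = 3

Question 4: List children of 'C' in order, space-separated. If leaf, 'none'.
Answer: none

Derivation:
Node C's children (from adjacency): (leaf)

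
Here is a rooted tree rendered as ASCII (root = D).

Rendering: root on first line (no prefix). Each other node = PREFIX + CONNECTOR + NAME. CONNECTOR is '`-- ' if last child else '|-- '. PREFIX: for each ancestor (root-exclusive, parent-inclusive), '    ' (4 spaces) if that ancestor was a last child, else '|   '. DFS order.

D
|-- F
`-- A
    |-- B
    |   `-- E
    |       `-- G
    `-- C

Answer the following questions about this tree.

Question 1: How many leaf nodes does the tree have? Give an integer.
Answer: 3

Derivation:
Leaves (nodes with no children): C, F, G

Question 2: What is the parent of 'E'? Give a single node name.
Scan adjacency: E appears as child of B

Answer: B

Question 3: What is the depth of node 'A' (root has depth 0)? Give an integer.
Path from root to A: D -> A
Depth = number of edges = 1

Answer: 1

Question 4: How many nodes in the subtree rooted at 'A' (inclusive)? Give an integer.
Answer: 5

Derivation:
Subtree rooted at A contains: A, B, C, E, G
Count = 5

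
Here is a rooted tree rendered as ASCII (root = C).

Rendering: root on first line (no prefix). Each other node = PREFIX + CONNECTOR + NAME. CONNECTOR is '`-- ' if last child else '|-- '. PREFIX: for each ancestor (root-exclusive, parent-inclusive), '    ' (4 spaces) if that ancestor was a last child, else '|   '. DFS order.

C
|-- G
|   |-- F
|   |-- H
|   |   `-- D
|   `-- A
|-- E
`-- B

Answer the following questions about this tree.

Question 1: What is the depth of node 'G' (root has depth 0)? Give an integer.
Path from root to G: C -> G
Depth = number of edges = 1

Answer: 1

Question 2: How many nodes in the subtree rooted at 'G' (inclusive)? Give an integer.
Answer: 5

Derivation:
Subtree rooted at G contains: A, D, F, G, H
Count = 5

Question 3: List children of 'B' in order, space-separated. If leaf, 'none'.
Node B's children (from adjacency): (leaf)

Answer: none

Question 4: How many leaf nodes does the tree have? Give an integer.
Leaves (nodes with no children): A, B, D, E, F

Answer: 5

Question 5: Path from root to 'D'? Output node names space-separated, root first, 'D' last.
Walk down from root: C -> G -> H -> D

Answer: C G H D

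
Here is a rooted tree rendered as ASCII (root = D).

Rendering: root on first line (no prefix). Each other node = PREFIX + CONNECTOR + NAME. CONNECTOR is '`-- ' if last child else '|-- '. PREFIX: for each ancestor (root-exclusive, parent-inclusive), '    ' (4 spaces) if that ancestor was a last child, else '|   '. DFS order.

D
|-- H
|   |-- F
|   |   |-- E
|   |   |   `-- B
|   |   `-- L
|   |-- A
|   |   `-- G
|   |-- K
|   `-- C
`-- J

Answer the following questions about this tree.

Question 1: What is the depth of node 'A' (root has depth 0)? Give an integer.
Answer: 2

Derivation:
Path from root to A: D -> H -> A
Depth = number of edges = 2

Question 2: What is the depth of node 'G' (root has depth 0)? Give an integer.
Path from root to G: D -> H -> A -> G
Depth = number of edges = 3

Answer: 3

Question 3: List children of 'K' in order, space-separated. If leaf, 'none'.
Node K's children (from adjacency): (leaf)

Answer: none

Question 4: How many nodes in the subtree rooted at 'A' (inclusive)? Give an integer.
Subtree rooted at A contains: A, G
Count = 2

Answer: 2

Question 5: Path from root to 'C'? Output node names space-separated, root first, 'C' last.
Answer: D H C

Derivation:
Walk down from root: D -> H -> C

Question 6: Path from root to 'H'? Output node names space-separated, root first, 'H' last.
Walk down from root: D -> H

Answer: D H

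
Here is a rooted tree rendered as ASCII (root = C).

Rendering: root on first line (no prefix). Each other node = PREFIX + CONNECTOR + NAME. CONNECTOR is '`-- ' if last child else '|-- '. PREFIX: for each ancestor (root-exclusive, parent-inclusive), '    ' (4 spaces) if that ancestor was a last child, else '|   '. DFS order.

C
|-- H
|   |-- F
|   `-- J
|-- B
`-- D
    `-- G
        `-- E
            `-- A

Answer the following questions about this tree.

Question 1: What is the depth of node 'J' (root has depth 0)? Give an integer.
Answer: 2

Derivation:
Path from root to J: C -> H -> J
Depth = number of edges = 2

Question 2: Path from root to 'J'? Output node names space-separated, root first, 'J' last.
Answer: C H J

Derivation:
Walk down from root: C -> H -> J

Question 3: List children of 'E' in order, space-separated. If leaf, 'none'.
Answer: A

Derivation:
Node E's children (from adjacency): A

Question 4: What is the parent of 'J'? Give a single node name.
Answer: H

Derivation:
Scan adjacency: J appears as child of H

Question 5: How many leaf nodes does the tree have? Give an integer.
Answer: 4

Derivation:
Leaves (nodes with no children): A, B, F, J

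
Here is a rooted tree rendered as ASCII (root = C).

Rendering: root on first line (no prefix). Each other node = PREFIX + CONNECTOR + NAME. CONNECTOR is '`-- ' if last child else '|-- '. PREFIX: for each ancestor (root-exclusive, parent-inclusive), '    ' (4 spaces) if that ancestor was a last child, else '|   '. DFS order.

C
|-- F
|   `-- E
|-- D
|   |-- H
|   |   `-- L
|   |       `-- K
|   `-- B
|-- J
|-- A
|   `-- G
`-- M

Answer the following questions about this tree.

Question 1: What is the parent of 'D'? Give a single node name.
Scan adjacency: D appears as child of C

Answer: C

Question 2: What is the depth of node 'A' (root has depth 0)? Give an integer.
Answer: 1

Derivation:
Path from root to A: C -> A
Depth = number of edges = 1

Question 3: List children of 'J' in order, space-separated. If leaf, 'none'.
Answer: none

Derivation:
Node J's children (from adjacency): (leaf)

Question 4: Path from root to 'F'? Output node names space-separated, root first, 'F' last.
Answer: C F

Derivation:
Walk down from root: C -> F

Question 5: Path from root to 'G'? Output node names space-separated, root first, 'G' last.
Walk down from root: C -> A -> G

Answer: C A G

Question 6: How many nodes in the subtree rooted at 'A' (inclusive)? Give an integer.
Answer: 2

Derivation:
Subtree rooted at A contains: A, G
Count = 2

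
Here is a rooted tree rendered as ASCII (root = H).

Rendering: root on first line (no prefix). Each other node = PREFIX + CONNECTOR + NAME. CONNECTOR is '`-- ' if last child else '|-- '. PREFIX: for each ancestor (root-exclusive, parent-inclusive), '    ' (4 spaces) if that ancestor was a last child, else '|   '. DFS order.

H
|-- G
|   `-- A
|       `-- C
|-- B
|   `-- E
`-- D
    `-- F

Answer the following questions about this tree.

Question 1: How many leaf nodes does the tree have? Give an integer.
Leaves (nodes with no children): C, E, F

Answer: 3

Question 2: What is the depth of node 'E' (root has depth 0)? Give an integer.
Answer: 2

Derivation:
Path from root to E: H -> B -> E
Depth = number of edges = 2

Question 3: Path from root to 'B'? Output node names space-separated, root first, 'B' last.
Walk down from root: H -> B

Answer: H B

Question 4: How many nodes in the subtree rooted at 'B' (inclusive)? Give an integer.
Subtree rooted at B contains: B, E
Count = 2

Answer: 2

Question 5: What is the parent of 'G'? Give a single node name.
Scan adjacency: G appears as child of H

Answer: H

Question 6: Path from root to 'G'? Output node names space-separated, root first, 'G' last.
Answer: H G

Derivation:
Walk down from root: H -> G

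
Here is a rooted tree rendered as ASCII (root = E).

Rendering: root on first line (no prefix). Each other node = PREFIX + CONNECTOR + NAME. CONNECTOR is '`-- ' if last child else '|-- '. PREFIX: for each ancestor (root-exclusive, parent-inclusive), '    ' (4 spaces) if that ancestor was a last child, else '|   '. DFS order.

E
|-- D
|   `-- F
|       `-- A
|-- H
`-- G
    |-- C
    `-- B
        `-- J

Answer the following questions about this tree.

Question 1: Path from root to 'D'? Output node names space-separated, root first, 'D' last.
Answer: E D

Derivation:
Walk down from root: E -> D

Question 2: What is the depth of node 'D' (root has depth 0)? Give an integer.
Answer: 1

Derivation:
Path from root to D: E -> D
Depth = number of edges = 1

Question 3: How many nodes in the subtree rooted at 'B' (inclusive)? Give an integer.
Answer: 2

Derivation:
Subtree rooted at B contains: B, J
Count = 2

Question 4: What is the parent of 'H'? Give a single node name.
Answer: E

Derivation:
Scan adjacency: H appears as child of E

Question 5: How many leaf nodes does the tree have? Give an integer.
Leaves (nodes with no children): A, C, H, J

Answer: 4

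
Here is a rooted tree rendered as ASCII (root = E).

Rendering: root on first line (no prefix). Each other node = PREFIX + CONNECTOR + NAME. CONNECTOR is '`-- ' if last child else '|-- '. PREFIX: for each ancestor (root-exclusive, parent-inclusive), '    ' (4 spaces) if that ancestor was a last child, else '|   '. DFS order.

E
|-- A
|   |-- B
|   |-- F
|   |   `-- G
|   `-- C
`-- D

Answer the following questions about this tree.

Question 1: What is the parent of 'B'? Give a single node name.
Answer: A

Derivation:
Scan adjacency: B appears as child of A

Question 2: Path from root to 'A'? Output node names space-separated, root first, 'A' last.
Walk down from root: E -> A

Answer: E A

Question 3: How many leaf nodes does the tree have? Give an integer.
Answer: 4

Derivation:
Leaves (nodes with no children): B, C, D, G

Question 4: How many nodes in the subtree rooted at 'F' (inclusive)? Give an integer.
Subtree rooted at F contains: F, G
Count = 2

Answer: 2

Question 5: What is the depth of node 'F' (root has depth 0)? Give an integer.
Answer: 2

Derivation:
Path from root to F: E -> A -> F
Depth = number of edges = 2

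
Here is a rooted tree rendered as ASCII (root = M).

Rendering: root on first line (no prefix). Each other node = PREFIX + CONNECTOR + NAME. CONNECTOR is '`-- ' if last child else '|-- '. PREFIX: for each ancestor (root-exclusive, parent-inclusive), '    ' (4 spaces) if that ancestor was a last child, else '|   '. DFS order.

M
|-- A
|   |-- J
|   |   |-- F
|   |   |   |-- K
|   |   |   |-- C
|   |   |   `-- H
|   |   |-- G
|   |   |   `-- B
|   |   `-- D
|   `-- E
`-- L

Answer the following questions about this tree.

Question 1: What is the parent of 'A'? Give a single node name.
Answer: M

Derivation:
Scan adjacency: A appears as child of M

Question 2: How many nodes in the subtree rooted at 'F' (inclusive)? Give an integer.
Subtree rooted at F contains: C, F, H, K
Count = 4

Answer: 4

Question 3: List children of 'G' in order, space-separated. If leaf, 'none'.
Answer: B

Derivation:
Node G's children (from adjacency): B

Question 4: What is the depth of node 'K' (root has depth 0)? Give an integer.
Answer: 4

Derivation:
Path from root to K: M -> A -> J -> F -> K
Depth = number of edges = 4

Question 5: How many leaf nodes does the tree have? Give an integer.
Leaves (nodes with no children): B, C, D, E, H, K, L

Answer: 7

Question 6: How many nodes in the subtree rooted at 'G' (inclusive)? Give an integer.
Subtree rooted at G contains: B, G
Count = 2

Answer: 2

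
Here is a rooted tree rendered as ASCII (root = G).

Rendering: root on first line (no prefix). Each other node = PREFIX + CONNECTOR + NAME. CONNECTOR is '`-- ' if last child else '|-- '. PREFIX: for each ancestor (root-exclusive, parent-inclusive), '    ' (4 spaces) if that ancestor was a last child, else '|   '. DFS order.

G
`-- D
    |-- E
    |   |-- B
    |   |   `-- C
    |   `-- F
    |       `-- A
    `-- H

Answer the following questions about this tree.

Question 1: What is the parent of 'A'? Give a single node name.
Scan adjacency: A appears as child of F

Answer: F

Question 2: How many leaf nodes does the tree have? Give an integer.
Leaves (nodes with no children): A, C, H

Answer: 3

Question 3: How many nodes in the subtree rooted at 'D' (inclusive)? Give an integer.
Answer: 7

Derivation:
Subtree rooted at D contains: A, B, C, D, E, F, H
Count = 7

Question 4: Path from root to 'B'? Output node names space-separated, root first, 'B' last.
Walk down from root: G -> D -> E -> B

Answer: G D E B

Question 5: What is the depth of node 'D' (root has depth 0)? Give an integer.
Path from root to D: G -> D
Depth = number of edges = 1

Answer: 1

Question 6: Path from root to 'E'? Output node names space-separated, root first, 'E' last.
Walk down from root: G -> D -> E

Answer: G D E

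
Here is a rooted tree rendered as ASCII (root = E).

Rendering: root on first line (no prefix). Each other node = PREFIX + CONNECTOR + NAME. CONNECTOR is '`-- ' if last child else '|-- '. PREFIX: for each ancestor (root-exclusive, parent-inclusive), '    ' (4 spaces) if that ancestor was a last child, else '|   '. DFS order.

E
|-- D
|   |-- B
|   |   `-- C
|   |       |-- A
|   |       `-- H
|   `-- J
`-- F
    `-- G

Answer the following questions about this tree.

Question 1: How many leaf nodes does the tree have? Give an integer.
Leaves (nodes with no children): A, G, H, J

Answer: 4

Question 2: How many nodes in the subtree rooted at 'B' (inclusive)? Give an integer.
Answer: 4

Derivation:
Subtree rooted at B contains: A, B, C, H
Count = 4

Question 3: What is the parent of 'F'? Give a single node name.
Scan adjacency: F appears as child of E

Answer: E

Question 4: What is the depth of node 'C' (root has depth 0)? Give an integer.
Path from root to C: E -> D -> B -> C
Depth = number of edges = 3

Answer: 3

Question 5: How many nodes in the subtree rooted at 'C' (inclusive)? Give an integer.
Subtree rooted at C contains: A, C, H
Count = 3

Answer: 3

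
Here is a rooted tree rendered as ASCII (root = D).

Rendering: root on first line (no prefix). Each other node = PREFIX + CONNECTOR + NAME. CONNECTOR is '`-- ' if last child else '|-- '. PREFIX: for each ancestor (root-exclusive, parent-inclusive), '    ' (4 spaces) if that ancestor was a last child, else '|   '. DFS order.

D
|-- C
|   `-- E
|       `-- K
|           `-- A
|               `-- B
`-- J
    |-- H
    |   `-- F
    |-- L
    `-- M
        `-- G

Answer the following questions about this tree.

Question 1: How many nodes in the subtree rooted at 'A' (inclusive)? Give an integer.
Answer: 2

Derivation:
Subtree rooted at A contains: A, B
Count = 2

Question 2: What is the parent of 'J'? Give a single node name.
Answer: D

Derivation:
Scan adjacency: J appears as child of D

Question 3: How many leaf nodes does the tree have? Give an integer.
Answer: 4

Derivation:
Leaves (nodes with no children): B, F, G, L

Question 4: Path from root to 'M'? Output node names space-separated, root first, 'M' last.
Answer: D J M

Derivation:
Walk down from root: D -> J -> M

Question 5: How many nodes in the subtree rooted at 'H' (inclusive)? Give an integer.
Subtree rooted at H contains: F, H
Count = 2

Answer: 2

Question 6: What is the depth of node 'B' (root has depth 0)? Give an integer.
Answer: 5

Derivation:
Path from root to B: D -> C -> E -> K -> A -> B
Depth = number of edges = 5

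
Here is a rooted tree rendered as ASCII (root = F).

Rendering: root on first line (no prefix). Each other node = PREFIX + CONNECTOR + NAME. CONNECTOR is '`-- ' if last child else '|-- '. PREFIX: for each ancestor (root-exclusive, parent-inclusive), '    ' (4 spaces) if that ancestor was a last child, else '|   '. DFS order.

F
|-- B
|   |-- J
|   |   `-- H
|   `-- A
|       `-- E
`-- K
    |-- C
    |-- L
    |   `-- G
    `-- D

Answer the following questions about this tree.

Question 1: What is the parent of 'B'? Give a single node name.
Answer: F

Derivation:
Scan adjacency: B appears as child of F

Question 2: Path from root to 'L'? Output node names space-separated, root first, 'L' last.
Answer: F K L

Derivation:
Walk down from root: F -> K -> L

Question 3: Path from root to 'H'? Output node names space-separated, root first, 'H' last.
Walk down from root: F -> B -> J -> H

Answer: F B J H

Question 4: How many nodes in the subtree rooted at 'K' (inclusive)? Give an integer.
Subtree rooted at K contains: C, D, G, K, L
Count = 5

Answer: 5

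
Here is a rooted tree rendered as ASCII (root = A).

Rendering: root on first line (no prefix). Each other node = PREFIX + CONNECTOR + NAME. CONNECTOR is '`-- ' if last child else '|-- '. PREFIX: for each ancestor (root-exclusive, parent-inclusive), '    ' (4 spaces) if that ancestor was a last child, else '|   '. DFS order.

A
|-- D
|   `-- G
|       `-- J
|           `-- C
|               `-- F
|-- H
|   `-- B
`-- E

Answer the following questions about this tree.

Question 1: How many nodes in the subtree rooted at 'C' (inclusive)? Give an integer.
Answer: 2

Derivation:
Subtree rooted at C contains: C, F
Count = 2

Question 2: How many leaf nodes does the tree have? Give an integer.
Leaves (nodes with no children): B, E, F

Answer: 3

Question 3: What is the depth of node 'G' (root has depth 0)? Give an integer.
Path from root to G: A -> D -> G
Depth = number of edges = 2

Answer: 2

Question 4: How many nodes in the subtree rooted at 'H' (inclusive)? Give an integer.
Answer: 2

Derivation:
Subtree rooted at H contains: B, H
Count = 2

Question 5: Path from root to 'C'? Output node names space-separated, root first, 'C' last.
Walk down from root: A -> D -> G -> J -> C

Answer: A D G J C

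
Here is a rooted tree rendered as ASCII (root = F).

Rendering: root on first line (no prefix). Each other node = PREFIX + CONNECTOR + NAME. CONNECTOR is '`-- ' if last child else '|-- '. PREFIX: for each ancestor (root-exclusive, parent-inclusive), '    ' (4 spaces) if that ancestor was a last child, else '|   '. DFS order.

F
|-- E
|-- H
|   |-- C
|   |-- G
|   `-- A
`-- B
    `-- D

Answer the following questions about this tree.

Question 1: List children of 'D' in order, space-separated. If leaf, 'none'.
Node D's children (from adjacency): (leaf)

Answer: none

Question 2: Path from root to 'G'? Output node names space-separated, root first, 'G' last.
Answer: F H G

Derivation:
Walk down from root: F -> H -> G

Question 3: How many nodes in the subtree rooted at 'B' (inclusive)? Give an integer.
Subtree rooted at B contains: B, D
Count = 2

Answer: 2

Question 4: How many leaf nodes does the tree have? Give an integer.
Leaves (nodes with no children): A, C, D, E, G

Answer: 5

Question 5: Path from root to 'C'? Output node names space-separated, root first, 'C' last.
Walk down from root: F -> H -> C

Answer: F H C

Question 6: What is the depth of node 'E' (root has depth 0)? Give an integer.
Path from root to E: F -> E
Depth = number of edges = 1

Answer: 1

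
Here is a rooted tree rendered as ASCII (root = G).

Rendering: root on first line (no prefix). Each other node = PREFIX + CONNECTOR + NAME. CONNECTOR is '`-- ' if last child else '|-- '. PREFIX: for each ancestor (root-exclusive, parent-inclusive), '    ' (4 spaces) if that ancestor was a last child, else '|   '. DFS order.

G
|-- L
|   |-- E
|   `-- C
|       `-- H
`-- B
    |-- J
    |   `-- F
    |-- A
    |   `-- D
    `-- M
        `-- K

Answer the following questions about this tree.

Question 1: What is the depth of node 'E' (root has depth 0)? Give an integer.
Answer: 2

Derivation:
Path from root to E: G -> L -> E
Depth = number of edges = 2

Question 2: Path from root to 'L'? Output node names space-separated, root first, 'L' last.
Walk down from root: G -> L

Answer: G L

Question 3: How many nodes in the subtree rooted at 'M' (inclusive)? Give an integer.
Subtree rooted at M contains: K, M
Count = 2

Answer: 2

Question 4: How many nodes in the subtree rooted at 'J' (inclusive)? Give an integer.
Subtree rooted at J contains: F, J
Count = 2

Answer: 2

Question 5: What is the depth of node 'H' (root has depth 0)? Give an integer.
Path from root to H: G -> L -> C -> H
Depth = number of edges = 3

Answer: 3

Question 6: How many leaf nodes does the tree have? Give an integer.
Answer: 5

Derivation:
Leaves (nodes with no children): D, E, F, H, K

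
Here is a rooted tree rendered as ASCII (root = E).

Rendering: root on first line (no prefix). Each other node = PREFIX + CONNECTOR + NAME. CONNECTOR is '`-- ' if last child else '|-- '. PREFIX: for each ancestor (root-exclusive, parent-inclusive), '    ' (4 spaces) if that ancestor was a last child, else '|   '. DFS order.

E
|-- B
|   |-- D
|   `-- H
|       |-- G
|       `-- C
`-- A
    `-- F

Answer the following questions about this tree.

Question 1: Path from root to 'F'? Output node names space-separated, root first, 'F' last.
Walk down from root: E -> A -> F

Answer: E A F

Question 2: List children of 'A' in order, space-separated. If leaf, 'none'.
Answer: F

Derivation:
Node A's children (from adjacency): F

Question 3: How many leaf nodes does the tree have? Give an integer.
Answer: 4

Derivation:
Leaves (nodes with no children): C, D, F, G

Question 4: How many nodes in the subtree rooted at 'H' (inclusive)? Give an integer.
Answer: 3

Derivation:
Subtree rooted at H contains: C, G, H
Count = 3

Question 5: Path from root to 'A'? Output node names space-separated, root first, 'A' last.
Walk down from root: E -> A

Answer: E A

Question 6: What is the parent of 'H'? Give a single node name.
Scan adjacency: H appears as child of B

Answer: B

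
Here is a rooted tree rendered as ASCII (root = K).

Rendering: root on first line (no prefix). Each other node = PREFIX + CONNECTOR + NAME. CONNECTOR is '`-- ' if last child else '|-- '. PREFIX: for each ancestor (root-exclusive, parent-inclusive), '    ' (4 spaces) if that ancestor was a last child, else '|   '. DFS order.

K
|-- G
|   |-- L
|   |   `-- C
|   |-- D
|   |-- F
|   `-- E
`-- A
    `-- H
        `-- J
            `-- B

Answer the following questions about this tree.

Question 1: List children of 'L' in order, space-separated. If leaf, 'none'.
Answer: C

Derivation:
Node L's children (from adjacency): C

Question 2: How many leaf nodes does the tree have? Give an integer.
Leaves (nodes with no children): B, C, D, E, F

Answer: 5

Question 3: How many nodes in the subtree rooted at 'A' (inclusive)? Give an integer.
Subtree rooted at A contains: A, B, H, J
Count = 4

Answer: 4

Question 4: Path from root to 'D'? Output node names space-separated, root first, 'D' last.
Walk down from root: K -> G -> D

Answer: K G D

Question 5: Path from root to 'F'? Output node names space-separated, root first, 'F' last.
Walk down from root: K -> G -> F

Answer: K G F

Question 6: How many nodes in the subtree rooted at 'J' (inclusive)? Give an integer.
Subtree rooted at J contains: B, J
Count = 2

Answer: 2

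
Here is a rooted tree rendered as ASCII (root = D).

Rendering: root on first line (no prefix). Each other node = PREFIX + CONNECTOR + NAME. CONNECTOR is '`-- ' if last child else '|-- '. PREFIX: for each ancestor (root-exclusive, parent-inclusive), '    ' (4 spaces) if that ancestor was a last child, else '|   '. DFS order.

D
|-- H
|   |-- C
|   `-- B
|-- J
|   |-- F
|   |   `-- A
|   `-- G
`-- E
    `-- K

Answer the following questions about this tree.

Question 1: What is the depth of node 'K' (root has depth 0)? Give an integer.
Path from root to K: D -> E -> K
Depth = number of edges = 2

Answer: 2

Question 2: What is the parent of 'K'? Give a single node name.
Answer: E

Derivation:
Scan adjacency: K appears as child of E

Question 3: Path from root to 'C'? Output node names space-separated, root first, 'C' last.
Walk down from root: D -> H -> C

Answer: D H C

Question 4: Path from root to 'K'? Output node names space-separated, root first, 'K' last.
Answer: D E K

Derivation:
Walk down from root: D -> E -> K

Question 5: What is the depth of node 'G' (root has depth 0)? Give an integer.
Answer: 2

Derivation:
Path from root to G: D -> J -> G
Depth = number of edges = 2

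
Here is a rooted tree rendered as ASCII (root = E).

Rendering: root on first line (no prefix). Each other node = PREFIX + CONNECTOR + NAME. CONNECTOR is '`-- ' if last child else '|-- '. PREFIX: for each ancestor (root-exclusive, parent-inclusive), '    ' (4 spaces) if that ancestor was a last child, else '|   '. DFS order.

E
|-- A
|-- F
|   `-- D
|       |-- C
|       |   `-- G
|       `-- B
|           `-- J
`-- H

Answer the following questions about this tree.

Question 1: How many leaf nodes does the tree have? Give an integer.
Answer: 4

Derivation:
Leaves (nodes with no children): A, G, H, J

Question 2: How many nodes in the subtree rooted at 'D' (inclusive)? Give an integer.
Subtree rooted at D contains: B, C, D, G, J
Count = 5

Answer: 5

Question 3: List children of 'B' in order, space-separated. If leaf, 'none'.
Answer: J

Derivation:
Node B's children (from adjacency): J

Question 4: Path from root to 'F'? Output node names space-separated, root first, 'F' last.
Walk down from root: E -> F

Answer: E F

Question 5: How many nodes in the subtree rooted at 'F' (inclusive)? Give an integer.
Answer: 6

Derivation:
Subtree rooted at F contains: B, C, D, F, G, J
Count = 6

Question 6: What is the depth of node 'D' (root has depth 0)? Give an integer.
Answer: 2

Derivation:
Path from root to D: E -> F -> D
Depth = number of edges = 2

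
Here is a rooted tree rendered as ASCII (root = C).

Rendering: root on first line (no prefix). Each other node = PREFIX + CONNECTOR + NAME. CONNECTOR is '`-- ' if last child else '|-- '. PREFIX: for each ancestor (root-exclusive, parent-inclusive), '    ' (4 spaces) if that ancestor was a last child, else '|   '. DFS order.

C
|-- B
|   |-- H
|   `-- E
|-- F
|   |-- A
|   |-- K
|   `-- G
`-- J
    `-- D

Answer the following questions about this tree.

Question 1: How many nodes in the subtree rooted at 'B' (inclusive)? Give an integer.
Subtree rooted at B contains: B, E, H
Count = 3

Answer: 3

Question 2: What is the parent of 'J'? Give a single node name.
Answer: C

Derivation:
Scan adjacency: J appears as child of C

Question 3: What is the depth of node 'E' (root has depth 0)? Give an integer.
Path from root to E: C -> B -> E
Depth = number of edges = 2

Answer: 2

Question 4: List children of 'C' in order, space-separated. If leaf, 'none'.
Answer: B F J

Derivation:
Node C's children (from adjacency): B, F, J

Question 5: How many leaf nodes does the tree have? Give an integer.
Answer: 6

Derivation:
Leaves (nodes with no children): A, D, E, G, H, K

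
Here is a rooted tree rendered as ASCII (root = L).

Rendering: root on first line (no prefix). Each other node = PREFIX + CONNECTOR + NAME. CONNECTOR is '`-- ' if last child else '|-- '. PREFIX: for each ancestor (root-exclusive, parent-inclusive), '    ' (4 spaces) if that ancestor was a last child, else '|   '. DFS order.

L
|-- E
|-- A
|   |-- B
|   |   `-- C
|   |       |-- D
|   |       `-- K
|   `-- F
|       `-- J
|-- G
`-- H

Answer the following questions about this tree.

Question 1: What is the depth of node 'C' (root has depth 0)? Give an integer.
Path from root to C: L -> A -> B -> C
Depth = number of edges = 3

Answer: 3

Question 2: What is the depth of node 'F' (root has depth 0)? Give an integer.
Path from root to F: L -> A -> F
Depth = number of edges = 2

Answer: 2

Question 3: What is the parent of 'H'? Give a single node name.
Scan adjacency: H appears as child of L

Answer: L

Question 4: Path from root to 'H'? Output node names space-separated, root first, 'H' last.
Answer: L H

Derivation:
Walk down from root: L -> H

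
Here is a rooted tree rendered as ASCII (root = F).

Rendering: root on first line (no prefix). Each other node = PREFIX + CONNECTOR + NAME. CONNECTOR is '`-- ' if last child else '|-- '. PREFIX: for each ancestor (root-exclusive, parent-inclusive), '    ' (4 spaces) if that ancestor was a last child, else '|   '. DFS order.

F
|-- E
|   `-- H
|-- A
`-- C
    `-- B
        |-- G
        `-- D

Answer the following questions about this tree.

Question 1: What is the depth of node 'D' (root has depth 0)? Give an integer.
Path from root to D: F -> C -> B -> D
Depth = number of edges = 3

Answer: 3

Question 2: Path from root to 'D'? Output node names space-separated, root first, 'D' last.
Walk down from root: F -> C -> B -> D

Answer: F C B D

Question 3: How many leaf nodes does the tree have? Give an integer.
Answer: 4

Derivation:
Leaves (nodes with no children): A, D, G, H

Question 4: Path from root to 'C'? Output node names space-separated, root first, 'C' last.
Answer: F C

Derivation:
Walk down from root: F -> C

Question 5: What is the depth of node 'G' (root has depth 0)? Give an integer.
Path from root to G: F -> C -> B -> G
Depth = number of edges = 3

Answer: 3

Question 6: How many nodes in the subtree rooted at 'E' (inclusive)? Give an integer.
Answer: 2

Derivation:
Subtree rooted at E contains: E, H
Count = 2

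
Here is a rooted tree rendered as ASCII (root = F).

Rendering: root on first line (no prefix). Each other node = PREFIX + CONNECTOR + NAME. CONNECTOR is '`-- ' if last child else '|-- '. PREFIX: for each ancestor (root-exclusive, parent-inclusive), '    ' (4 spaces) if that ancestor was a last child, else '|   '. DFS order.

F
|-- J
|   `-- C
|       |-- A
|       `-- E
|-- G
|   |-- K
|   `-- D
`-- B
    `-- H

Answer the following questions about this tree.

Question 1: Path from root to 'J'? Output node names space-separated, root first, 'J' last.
Answer: F J

Derivation:
Walk down from root: F -> J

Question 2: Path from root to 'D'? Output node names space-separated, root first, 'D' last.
Answer: F G D

Derivation:
Walk down from root: F -> G -> D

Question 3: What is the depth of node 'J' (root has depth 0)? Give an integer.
Path from root to J: F -> J
Depth = number of edges = 1

Answer: 1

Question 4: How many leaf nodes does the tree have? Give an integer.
Answer: 5

Derivation:
Leaves (nodes with no children): A, D, E, H, K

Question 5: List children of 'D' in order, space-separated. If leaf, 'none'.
Answer: none

Derivation:
Node D's children (from adjacency): (leaf)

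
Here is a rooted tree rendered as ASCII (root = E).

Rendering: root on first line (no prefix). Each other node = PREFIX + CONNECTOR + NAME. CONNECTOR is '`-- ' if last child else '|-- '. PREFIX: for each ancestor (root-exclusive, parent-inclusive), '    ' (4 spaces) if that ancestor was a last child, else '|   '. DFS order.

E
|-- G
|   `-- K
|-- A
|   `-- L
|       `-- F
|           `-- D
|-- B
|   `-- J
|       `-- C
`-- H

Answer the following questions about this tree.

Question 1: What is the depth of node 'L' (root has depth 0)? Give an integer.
Answer: 2

Derivation:
Path from root to L: E -> A -> L
Depth = number of edges = 2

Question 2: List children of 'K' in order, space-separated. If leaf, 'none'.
Answer: none

Derivation:
Node K's children (from adjacency): (leaf)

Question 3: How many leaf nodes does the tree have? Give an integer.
Answer: 4

Derivation:
Leaves (nodes with no children): C, D, H, K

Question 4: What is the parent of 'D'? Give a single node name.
Scan adjacency: D appears as child of F

Answer: F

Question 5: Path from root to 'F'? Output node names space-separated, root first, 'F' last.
Walk down from root: E -> A -> L -> F

Answer: E A L F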